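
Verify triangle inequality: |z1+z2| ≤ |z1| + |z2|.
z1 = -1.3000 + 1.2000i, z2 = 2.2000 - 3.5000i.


|z1| = sqrt((-1.3)^2 + 1.2^2) = sqrt(3.13) = 1.7692
|z2| = sqrt(2.2^2 + (-3.5)^2) = sqrt(17.09) = 4.1340
z1+z2 = 0.9000 - 2.3000i
|z1+z2| = sqrt(6.1) = 2.4698
|z1|+|z2| = 1.7692 + 4.1340 = 5.9032

|z1+z2| = 2.4698 ≤ |z1|+|z2| = 5.9032 (verified)


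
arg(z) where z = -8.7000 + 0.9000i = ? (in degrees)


Re = -8.7, Im = 0.9
arg = atan2(0.9, -8.7) = 174.0939 degrees

arg(z) = 174.0939 degrees


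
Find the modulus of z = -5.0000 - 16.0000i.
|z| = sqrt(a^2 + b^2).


|z| = sqrt((-5)^2 + (-16)^2) = sqrt(25 + 256) = sqrt(281) = 16.7631

|z| = 16.7631


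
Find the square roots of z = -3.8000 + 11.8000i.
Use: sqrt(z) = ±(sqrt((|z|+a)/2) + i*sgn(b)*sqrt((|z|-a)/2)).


|z| = sqrt(14.44+139.24) = 12.3968
sqrt((|z|+a)/2) = sqrt((12.3968+(-3.8))/2) = sqrt(4.2984) = 2.0733
sqrt((|z|-a)/2) = sqrt((12.3968-(-3.8))/2) = sqrt(8.0984) = 2.8458

±(2.0733 + 2.8458i) i.e. 2.0733 + 2.8458i and -2.0733 - 2.8458i


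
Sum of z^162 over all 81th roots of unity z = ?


The roots are w_k = w^k with w = e^(2*pi*i/81), and (w^k)^162 = (w^162)^k.
So S = 1 + u + u^2 + ... + u^(80) with u = w^162.
162 = 2*81 + 0, so 162 is a multiple of 81 and u = (w^81)^2 = 1.
Every one of the 81 terms equals 1: S = 81

S = 81


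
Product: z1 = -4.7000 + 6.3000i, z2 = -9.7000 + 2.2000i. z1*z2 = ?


Real = -4.7*(-9.7) - 6.3*2.2 = 45.59 - 13.86 = 31.73
Imag = -4.7*2.2 - (9.7)*6.3 = -10.34 - (61.11) = -71.45

31.7300 - 71.4500i


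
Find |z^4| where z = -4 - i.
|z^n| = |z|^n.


|z| = sqrt(16+1) = sqrt(17) = 4.1231
|z^4| = |z|^4 = (sqrt(17))^4 = 17^2 = 289

|z^4| = 289


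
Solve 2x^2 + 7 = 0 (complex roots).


disc = 0^2 - 4*2*7 = 0 - 56 = -56
sqrt(|disc|) = sqrt(56) = 7.4833
Real part = 0/(2*2) = 0
Imag part = 7.4833/(2*2) = 1.8708

0 ± 1.8708i


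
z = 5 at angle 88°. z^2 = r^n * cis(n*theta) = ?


r^2 = 5^2 = 25
n*theta = 2*88° = 176° = 176° (mod 360)
a = 25*cos(176°) = -24.9391
b = 25*sin(176°) = 1.7439

25 cis(176°) = -24.9391 + 1.7439i


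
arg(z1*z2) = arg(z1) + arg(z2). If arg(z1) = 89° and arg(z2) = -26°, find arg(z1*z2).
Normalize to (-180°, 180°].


arg(z1*z2) = 89° - 26° = 63°
Normalized to (-180°, 180°]: 63°

63°


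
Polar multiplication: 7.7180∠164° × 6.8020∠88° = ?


r = 7.7180 * 6.8020 = 52.4978
theta = 164° + 88° = 252° = 252° (mod 360)

52.4978 cis(252°)


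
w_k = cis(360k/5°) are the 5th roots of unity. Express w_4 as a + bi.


Angle = 360*4/5 = 288°
a = cos(288°) = 0.3090
b = sin(288°) = -0.9511

0.3090 - 0.9511i


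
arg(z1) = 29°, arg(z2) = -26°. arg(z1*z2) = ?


arg(z1*z2) = 29° - 26° = 3°
Normalized to (-180°, 180°]: 3°

3°


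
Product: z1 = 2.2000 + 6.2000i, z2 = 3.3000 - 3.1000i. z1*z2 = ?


Real = 2.2*3.3 - 6.2*(-3.1) = 7.26 - (-19.22) = 26.48
Imag = 2.2*(-3.1) + 3.3*6.2 = -6.82 + 20.46 = 13.64

26.4800 + 13.6400i


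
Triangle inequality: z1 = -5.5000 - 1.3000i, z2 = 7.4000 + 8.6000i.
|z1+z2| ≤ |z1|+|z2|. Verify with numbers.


|z1| = sqrt((-5.5)^2 + (-1.3)^2) = sqrt(31.94) = 5.6515
|z2| = sqrt(7.4^2 + 8.6^2) = sqrt(128.72) = 11.3455
z1+z2 = 1.9000 + 7.3000i
|z1+z2| = sqrt(56.9) = 7.5432
|z1|+|z2| = 5.6515 + 11.3455 = 16.9970

|z1+z2| = 7.5432 ≤ |z1|+|z2| = 16.9970 (verified)


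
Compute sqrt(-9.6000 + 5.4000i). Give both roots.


|z| = sqrt(92.16+29.16) = 11.0145
sqrt((|z|+a)/2) = sqrt((11.0145+(-9.6))/2) = sqrt(0.7073) = 0.8410
sqrt((|z|-a)/2) = sqrt((11.0145-(-9.6))/2) = sqrt(10.3073) = 3.2105

±(0.8410 + 3.2105i) i.e. 0.8410 + 3.2105i and -0.8410 - 3.2105i


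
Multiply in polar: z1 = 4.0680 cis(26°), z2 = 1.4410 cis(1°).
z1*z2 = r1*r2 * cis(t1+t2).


r = 4.0680 * 1.4410 = 5.8620
theta = 26° + 1° = 27° = 27° (mod 360)

5.8620 cis(27°)


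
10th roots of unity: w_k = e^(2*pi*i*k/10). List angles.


The 10th roots of unity are cis(360k/10°) for k=0..9
Angle step = 360/10 = 36°
Primitive root: cis(36°)
Primitive root = 0.8090 + 0.5878i

10 roots at angles: 0°, 36°, 72°, 108°, 144°, 180°, 216°, 252°, 288°, 324°


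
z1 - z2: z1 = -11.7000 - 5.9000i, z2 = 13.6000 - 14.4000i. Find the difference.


Real: -11.7 - 13.6 = -25.3
Imag: -5.9 + 14.4 = 8.5

-25.3000 + 8.5000i


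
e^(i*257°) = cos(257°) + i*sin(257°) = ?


cos(257°) = -0.2250
sin(257°) = -0.9744

e^(i*257°) = -0.2250 - 0.9744i


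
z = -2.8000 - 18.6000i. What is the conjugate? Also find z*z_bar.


z_bar = -2.8000 + 18.6000i
z*z_bar = (-2.8)^2 + (-18.6)^2 = 7.84 + 345.96 = 353.8

z_bar = -2.8000 + 18.6000i, z*z_bar = 353.8


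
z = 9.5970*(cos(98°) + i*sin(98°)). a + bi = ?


a = 9.5970*cos(98°) = 9.5970*(-0.13917) = -1.3356
b = 9.5970*sin(98°) = 9.5970*0.99027 = 9.5036

-1.3356 + 9.5036i


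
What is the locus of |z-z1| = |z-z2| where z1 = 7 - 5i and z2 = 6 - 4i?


Equal distances means the locus is the perpendicular bisector of z1 and z2.
Midpoint = ((7+6)/2, (-5+(-4))/2) = (6.5000, -4.5000)

Perpendicular bisector through (6.5000, -4.5000)


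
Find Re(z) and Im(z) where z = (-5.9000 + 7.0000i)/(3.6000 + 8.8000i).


Multiply by conjugate: (-5.9000 + 7.0000i)(3.6000 - 8.8000i) / (3.6^2 + 8.8^2)
Numerator real = -5.9*3.6 + 7*8.8 = 40.36
Numerator imag = 7*3.6 - (-5.9)*8.8 = 77.12
Denominator = 90.4
Re(z) = 40.36/90.4 = 0.4465
Im(z) = 77.12/90.4 = 0.8531

Re(z) = 0.4465, Im(z) = 0.8531


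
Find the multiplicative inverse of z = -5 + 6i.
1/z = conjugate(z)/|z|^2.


|z|^2 = 25+36 = 61
1/z = (-5 - 6i)/61

1/z = -0.0820 - 0.0984i


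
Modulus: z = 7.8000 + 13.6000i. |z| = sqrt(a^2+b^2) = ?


|z| = sqrt(7.8^2 + 13.6^2) = sqrt(60.84 + 184.96) = sqrt(245.8) = 15.6780

|z| = 15.6780


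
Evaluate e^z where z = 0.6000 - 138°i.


e^0.6000 = 1.8221
cos(-138°) = -0.74314
sin(-138°) = -0.6691
Real = 1.8221*(-0.74314) = -1.3541
Imag = 1.8221*(-0.6691) = -1.2192

-1.3541 - 1.2192i


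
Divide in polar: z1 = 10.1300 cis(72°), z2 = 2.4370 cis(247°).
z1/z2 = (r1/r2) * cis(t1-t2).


r = 10.1300 / 2.4370 = 4.1568
theta = 72° - 247° = -175° = 185° (mod 360)

4.1568 cis(185°)


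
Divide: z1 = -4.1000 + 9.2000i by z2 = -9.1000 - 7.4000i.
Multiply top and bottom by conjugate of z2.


Conjugate of z2 = -9.1000 + 7.4000i
Numerator: (-4.1000 + 9.2000i)(-9.1000 + 7.4000i) = -30.7700 - 114.0600i
Denominator: (-9.1)^2 + (-7.4)^2 = 137.57
Result = (-30.7700 - 114.0600i)/137.57

-0.2237 - 0.8291i


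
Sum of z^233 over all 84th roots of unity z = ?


The roots are w_k = w^k with w = e^(2*pi*i/84), and (w^k)^233 = (w^233)^k.
So S = 1 + u + u^2 + ... + u^(83) with u = w^233.
233 = 2*84 + 65, so 233 is not a multiple of 84: u = (w^84)^2 * w^65 = w^65 ≠ 1 (w is a primitive 84th root), while u^84 = (w^84)^233 = 1.
Geometric series: S = (1 - u^84)/(1 - u) = (1 - 1)/(1 - u) = 0

S = 0


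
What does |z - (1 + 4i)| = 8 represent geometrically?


|z - z0| = r is a circle with center z0 and radius r.
Center = (1, 4), radius = 8

Circle with center (1, 4) and radius 8


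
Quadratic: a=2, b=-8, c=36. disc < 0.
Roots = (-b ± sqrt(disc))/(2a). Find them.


disc = (-8)^2 - 4*2*36 = 64 - 288 = -224
sqrt(|disc|) = sqrt(224) = 14.9666
Real part = 8/(2*2) = 2.0000
Imag part = 14.9666/(2*2) = 3.7417

2.0000 ± 3.7417i


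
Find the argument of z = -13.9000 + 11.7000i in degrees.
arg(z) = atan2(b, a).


Re = -13.9, Im = 11.7
arg = atan2(11.7, -13.9) = 139.9118 degrees

arg(z) = 139.9118 degrees


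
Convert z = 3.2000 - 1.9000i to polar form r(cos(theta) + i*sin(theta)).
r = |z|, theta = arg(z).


r = sqrt(10.24+3.61) = sqrt(13.85) = 3.7216
theta = atan2(-1.9, 3.2) = -30.6997 degrees

r = 3.7216, theta = -30.6997 degrees


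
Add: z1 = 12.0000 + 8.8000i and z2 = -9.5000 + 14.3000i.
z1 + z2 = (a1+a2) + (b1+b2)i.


Real: 12 - 9.5 = 2.5
Imag: 8.8 + 14.3 = 23.1

2.5000 + 23.1000i


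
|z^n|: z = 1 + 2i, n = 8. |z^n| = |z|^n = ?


|z| = sqrt(1+4) = sqrt(5) = 2.2361
|z^8| = |z|^8 = (sqrt(5))^8 = 5^4 = 625

|z^8| = 625


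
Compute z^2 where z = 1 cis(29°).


r^2 = 1^2 = 1
n*theta = 2*29° = 58° = 58° (mod 360)
a = 1*cos(58°) = 0.5299
b = 1*sin(58°) = 0.8480

1 cis(58°) = 0.5299 + 0.8480i


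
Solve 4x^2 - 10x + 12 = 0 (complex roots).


disc = (-10)^2 - 4*4*12 = 100 - 192 = -92
sqrt(|disc|) = sqrt(92) = 9.5917
Real part = 10/(2*4) = 1.2500
Imag part = 9.5917/(2*4) = 1.1990

1.2500 ± 1.1990i


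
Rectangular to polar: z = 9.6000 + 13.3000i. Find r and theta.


r = sqrt(92.16+176.89) = sqrt(269.05) = 16.4027
theta = atan2(13.3, 9.6) = 54.1781 degrees

r = 16.4027, theta = 54.1781 degrees


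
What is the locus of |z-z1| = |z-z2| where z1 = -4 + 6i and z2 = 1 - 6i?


Equal distances means the locus is the perpendicular bisector of z1 and z2.
Midpoint = ((-4+1)/2, (6+(-6))/2) = (-1.5000, 0)

Perpendicular bisector through (-1.5000, 0)


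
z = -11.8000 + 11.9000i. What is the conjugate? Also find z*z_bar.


z_bar = -11.8000 - 11.9000i
z*z_bar = (-11.8)^2 + 11.9^2 = 139.24 + 141.61 = 280.85

z_bar = -11.8000 - 11.9000i, z*z_bar = 280.85


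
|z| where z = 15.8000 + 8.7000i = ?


|z| = sqrt(15.8^2 + 8.7^2) = sqrt(249.64 + 75.69) = sqrt(325.33) = 18.0369

|z| = 18.0369


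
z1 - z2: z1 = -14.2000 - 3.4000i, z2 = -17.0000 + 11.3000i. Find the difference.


Real: -14.2 + 17 = 2.8
Imag: -3.4 - 11.3 = -14.7

2.8000 - 14.7000i


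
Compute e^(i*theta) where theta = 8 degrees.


cos(8°) = 0.9903
sin(8°) = 0.1392

e^(i*8°) = 0.9903 + 0.1392i


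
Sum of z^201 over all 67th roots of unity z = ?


The roots are w_k = w^k with w = e^(2*pi*i/67), and (w^k)^201 = (w^201)^k.
So S = 1 + u + u^2 + ... + u^(66) with u = w^201.
201 = 3*67 + 0, so 201 is a multiple of 67 and u = (w^67)^3 = 1.
Every one of the 67 terms equals 1: S = 67

S = 67


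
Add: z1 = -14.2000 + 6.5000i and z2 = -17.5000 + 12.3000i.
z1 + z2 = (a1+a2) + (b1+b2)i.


Real: -14.2 - 17.5 = -31.7
Imag: 6.5 + 12.3 = 18.8

-31.7000 + 18.8000i


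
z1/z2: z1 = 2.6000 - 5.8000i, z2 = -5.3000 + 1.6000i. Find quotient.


Conjugate of z2 = -5.3000 - 1.6000i
Numerator: (2.6000 - 5.8000i)(-5.3000 - 1.6000i) = -23.0600 + 26.5800i
Denominator: (-5.3)^2 + 1.6^2 = 30.65
Result = (-23.0600 + 26.5800i)/30.65

-0.7524 + 0.8672i


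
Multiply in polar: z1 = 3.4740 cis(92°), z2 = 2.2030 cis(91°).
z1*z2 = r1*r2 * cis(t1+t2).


r = 3.4740 * 2.2030 = 7.6532
theta = 92° + 91° = 183° = 183° (mod 360)

7.6532 cis(183°)


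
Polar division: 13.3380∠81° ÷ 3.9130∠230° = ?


r = 13.3380 / 3.9130 = 3.4086
theta = 81° - 230° = -149° = 211° (mod 360)

3.4086 cis(211°)


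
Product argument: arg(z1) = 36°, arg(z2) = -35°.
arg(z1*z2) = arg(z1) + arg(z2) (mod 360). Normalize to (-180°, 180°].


arg(z1*z2) = 36° - 35° = 1°
Normalized to (-180°, 180°]: 1°

1°


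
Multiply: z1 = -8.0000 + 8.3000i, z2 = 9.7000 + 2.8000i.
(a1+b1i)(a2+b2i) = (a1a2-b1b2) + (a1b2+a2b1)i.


Real = -8*9.7 - 8.3*2.8 = -77.6 - 23.24 = -100.84
Imag = -8*2.8 + 9.7*8.3 = -22.4 + 80.51 = 58.11

-100.8400 + 58.1100i


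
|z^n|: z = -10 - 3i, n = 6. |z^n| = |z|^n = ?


|z| = sqrt(100+9) = sqrt(109) = 10.4403
|z^6| = |z|^6 = (sqrt(109))^6 = 109^3 = 1295029

|z^6| = 1295029


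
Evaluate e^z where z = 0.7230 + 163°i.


e^0.7230 = 2.0606
cos(163°) = -0.9563
sin(163°) = 0.2924
Real = 2.0606*(-0.9563) = -1.9706
Imag = 2.0606*0.2924 = 0.6025

-1.9706 + 0.6025i


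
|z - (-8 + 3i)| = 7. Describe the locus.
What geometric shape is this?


|z - z0| = r is a circle with center z0 and radius r.
Center = (-8, 3), radius = 7

Circle with center (-8, 3) and radius 7


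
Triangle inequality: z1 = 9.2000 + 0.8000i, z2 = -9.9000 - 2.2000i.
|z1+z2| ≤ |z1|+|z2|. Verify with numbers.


|z1| = sqrt(9.2^2 + 0.8^2) = sqrt(85.28) = 9.2347
|z2| = sqrt((-9.9)^2 + (-2.2)^2) = sqrt(102.85) = 10.1415
z1+z2 = -0.7000 - 1.4000i
|z1+z2| = sqrt(2.45) = 1.5652
|z1|+|z2| = 9.2347 + 10.1415 = 19.3762

|z1+z2| = 1.5652 ≤ |z1|+|z2| = 19.3762 (verified)


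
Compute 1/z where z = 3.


|z|^2 = 9+0 = 9
1/z = (3 - 0i)/9

1/z = 0.3333 + 0i


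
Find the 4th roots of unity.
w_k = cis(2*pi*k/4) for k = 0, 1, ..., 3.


The 4th roots of unity are cis(360k/4°) for k=0..3
Angle step = 360/4 = 90°
Primitive root: cis(90°)
Primitive root = 0 + 1.0000i

4 roots at angles: 0°, 90°, 180°, 270°


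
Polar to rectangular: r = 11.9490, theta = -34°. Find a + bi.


a = 11.9490*cos(-34°) = 11.9490*0.82904 = 9.9062
b = 11.9490*sin(-34°) = 11.9490*(-0.55919) = -6.6818

9.9062 - 6.6818i


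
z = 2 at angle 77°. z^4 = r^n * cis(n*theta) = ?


r^4 = 2^4 = 16
n*theta = 4*77° = 308° = 308° (mod 360)
a = 16*cos(308°) = 9.8506
b = 16*sin(308°) = -12.6082

16 cis(308°) = 9.8506 - 12.6082i


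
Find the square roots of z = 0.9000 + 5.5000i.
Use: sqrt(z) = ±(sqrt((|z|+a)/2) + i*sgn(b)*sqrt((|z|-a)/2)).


|z| = sqrt(0.81+30.25) = 5.5731
sqrt((|z|+a)/2) = sqrt((5.5731+0.9)/2) = sqrt(3.2366) = 1.7990
sqrt((|z|-a)/2) = sqrt((5.5731-0.9)/2) = sqrt(2.3366) = 1.5286

±(1.7990 + 1.5286i) i.e. 1.7990 + 1.5286i and -1.7990 - 1.5286i


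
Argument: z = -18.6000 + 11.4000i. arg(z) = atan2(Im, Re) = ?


Re = -18.6, Im = 11.4
arg = atan2(11.4, -18.6) = 148.4957 degrees

arg(z) = 148.4957 degrees


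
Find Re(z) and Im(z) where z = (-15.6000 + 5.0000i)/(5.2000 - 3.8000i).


Multiply by conjugate: (-15.6000 + 5.0000i)(5.2000 + 3.8000i) / (5.2^2 + (-3.8)^2)
Numerator real = -15.6*5.2 + 5*(-3.8) = -100.12
Numerator imag = 5*5.2 - (-15.6)*(-3.8) = -33.28
Denominator = 41.48
Re(z) = -100.12/41.48 = -2.4137
Im(z) = -33.28/41.48 = -0.8023

Re(z) = -2.4137, Im(z) = -0.8023


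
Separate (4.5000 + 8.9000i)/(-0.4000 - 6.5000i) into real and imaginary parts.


Multiply by conjugate: (4.5000 + 8.9000i)(-0.4000 + 6.5000i) / ((-0.4)^2 + (-6.5)^2)
Numerator real = 4.5*(-0.4) + 8.9*(-6.5) = -59.65
Numerator imag = 8.9*(-0.4) - 4.5*(-6.5) = 25.69
Denominator = 42.41
Re(z) = -59.65/42.41 = -1.4065
Im(z) = 25.69/42.41 = 0.6058

Re(z) = -1.4065, Im(z) = 0.6058


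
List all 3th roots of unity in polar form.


The 3th roots of unity are cis(360k/3°) for k=0..2
Angle step = 360/3 = 120°
Primitive root: cis(120°)
Primitive root = -0.5000 + 0.8660i

3 roots at angles: 0°, 120°, 240°


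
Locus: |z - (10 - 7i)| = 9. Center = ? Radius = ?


|z - z0| = r is a circle with center z0 and radius r.
Center = (10, -7), radius = 9

Circle with center (10, -7) and radius 9


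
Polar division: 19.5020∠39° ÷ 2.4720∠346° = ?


r = 19.5020 / 2.4720 = 7.8892
theta = 39° - 346° = -307° = 53° (mod 360)

7.8892 cis(53°)


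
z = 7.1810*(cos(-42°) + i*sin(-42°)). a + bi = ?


a = 7.1810*cos(-42°) = 7.1810*0.74314 = 5.3365
b = 7.1810*sin(-42°) = 7.1810*(-0.66913) = -4.8050

5.3365 - 4.8050i


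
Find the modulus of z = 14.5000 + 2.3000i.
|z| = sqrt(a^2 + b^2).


|z| = sqrt(14.5^2 + 2.3^2) = sqrt(210.25 + 5.29) = sqrt(215.54) = 14.6813

|z| = 14.6813


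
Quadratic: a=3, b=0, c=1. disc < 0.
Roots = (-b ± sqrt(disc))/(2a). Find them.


disc = 0^2 - 4*3*1 = 0 - 12 = -12
sqrt(|disc|) = sqrt(12) = 3.4641
Real part = 0/(2*3) = 0
Imag part = 3.4641/(2*3) = 0.5774

0 ± 0.5774i


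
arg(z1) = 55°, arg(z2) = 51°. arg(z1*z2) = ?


arg(z1*z2) = 55° + 51° = 106°
Normalized to (-180°, 180°]: 106°

106°


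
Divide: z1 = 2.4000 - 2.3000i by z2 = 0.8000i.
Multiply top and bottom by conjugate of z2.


Conjugate of z2 = -0.8000i
Numerator: (2.4000 - 2.3000i)(-0.8000i) = -1.8400 - 1.9200i
Denominator: 0^2 + 0.8^2 = 0.64
Result = (-1.8400 - 1.9200i)/0.64

-2.8750 - 3.0000i


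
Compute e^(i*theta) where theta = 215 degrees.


cos(215°) = -0.8192
sin(215°) = -0.5736

e^(i*215°) = -0.8192 - 0.5736i


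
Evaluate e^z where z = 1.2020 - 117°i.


e^1.2020 = 3.3268
cos(-117°) = -0.45399
sin(-117°) = -0.891
Real = 3.3268*(-0.45399) = -1.5103
Imag = 3.3268*(-0.891) = -2.9642

-1.5103 - 2.9642i


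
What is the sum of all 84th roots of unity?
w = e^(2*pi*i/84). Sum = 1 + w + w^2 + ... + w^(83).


The sum of all 84th roots of unity is 0.
Geometric series: (1 - w^84)/(1 - w) = (1-1)/(1-w) = 0 since w^84 = 1, w ≠ 1.
Alternatively: coefficient of z^83 in z^84 - 1 is 0.

0


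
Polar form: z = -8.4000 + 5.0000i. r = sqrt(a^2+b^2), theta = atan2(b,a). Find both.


r = sqrt(70.56+25) = sqrt(95.56) = 9.7755
theta = atan2(5, -8.4) = 149.2373 degrees

r = 9.7755, theta = 149.2373 degrees


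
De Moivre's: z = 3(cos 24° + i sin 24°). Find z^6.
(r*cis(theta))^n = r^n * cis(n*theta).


r^6 = 3^6 = 729
n*theta = 6*24° = 144° = 144° (mod 360)
a = 729*cos(144°) = -589.7734
b = 729*sin(144°) = 428.4954

729 cis(144°) = -589.7734 + 428.4954i


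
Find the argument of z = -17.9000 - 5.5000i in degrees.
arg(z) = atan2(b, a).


Re = -17.9, Im = -5.5
arg = atan2(-5.5, -17.9) = -162.9198 degrees

arg(z) = -162.9198 degrees


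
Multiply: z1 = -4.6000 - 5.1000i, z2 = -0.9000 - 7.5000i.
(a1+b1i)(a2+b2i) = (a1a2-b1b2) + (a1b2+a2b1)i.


Real = -4.6*(-0.9) - (-5.1)*(-7.5) = 4.14 - 38.25 = -34.11
Imag = -4.6*(-7.5) - (0.9)*(-5.1) = 34.5 + 4.59 = 39.09

-34.1100 + 39.0900i


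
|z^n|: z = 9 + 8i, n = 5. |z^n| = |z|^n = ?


|z| = sqrt(81+64) = sqrt(145) = 12.0416
|z^5| = |z|^5 = (sqrt(145))^5 = 145^2 * sqrt(145) = 21025*sqrt(145)

|z^5| = 21025*sqrt(145) ≈ 253174.5260


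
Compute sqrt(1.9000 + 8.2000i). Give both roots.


|z| = sqrt(3.61+67.24) = 8.4172
sqrt((|z|+a)/2) = sqrt((8.4172+1.9)/2) = sqrt(5.1586) = 2.2713
sqrt((|z|-a)/2) = sqrt((8.4172-1.9)/2) = sqrt(3.2586) = 1.8052

±(2.2713 + 1.8052i) i.e. 2.2713 + 1.8052i and -2.2713 - 1.8052i


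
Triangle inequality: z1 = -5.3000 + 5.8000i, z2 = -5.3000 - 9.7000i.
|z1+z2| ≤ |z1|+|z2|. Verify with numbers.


|z1| = sqrt((-5.3)^2 + 5.8^2) = sqrt(61.73) = 7.8568
|z2| = sqrt((-5.3)^2 + (-9.7)^2) = sqrt(122.18) = 11.0535
z1+z2 = -10.6000 - 3.9000i
|z1+z2| = sqrt(127.57) = 11.2947
|z1|+|z2| = 7.8568 + 11.0535 = 18.9103

|z1+z2| = 11.2947 ≤ |z1|+|z2| = 18.9103 (verified)


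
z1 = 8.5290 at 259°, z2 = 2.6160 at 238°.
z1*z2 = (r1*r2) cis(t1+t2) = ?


r = 8.5290 * 2.6160 = 22.3119
theta = 259° + 238° = 497° = 137° (mod 360)

22.3119 cis(137°)


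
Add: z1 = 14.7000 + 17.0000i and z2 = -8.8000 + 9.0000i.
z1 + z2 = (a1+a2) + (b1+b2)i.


Real: 14.7 - 8.8 = 5.9
Imag: 17 + 9 = 26

5.9000 + 26.0000i


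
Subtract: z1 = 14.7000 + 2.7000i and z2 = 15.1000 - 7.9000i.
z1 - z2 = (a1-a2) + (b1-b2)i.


Real: 14.7 - 15.1 = -0.4
Imag: 2.7 + 7.9 = 10.6

-0.4000 + 10.6000i


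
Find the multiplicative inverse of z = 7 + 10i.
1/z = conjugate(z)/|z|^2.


|z|^2 = 49+100 = 149
1/z = (7 - 10i)/149

1/z = 0.0470 - 0.0671i


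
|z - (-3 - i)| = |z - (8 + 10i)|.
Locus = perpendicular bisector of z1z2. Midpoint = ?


Equal distances means the locus is the perpendicular bisector of z1 and z2.
Midpoint = ((-3+8)/2, (-1+10)/2) = (2.5000, 4.5000)

Perpendicular bisector through (2.5000, 4.5000)


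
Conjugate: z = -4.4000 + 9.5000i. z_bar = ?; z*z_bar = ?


z_bar = -4.4000 - 9.5000i
z*z_bar = (-4.4)^2 + 9.5^2 = 19.36 + 90.25 = 109.61

z_bar = -4.4000 - 9.5000i, z*z_bar = 109.61


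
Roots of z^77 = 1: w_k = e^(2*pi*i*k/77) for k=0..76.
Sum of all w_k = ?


The sum of all 77th roots of unity is 0.
Geometric series: (1 - w^77)/(1 - w) = (1-1)/(1-w) = 0 since w^77 = 1, w ≠ 1.
Alternatively: coefficient of z^76 in z^77 - 1 is 0.

0


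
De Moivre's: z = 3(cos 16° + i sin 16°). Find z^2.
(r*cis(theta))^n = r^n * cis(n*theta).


r^2 = 3^2 = 9
n*theta = 2*16° = 32° = 32° (mod 360)
a = 9*cos(32°) = 7.6324
b = 9*sin(32°) = 4.7693

9 cis(32°) = 7.6324 + 4.7693i


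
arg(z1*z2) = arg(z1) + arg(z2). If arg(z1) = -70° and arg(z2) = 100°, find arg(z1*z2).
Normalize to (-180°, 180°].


arg(z1*z2) = -70° + 100° = 30°
Normalized to (-180°, 180°]: 30°

30°


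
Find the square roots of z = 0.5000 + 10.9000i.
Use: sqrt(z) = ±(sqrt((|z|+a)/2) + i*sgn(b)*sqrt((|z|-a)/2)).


|z| = sqrt(0.25+118.81) = 10.9115
sqrt((|z|+a)/2) = sqrt((10.9115+0.5)/2) = sqrt(5.7057) = 2.3887
sqrt((|z|-a)/2) = sqrt((10.9115-0.5)/2) = sqrt(5.2057) = 2.2816

±(2.3887 + 2.2816i) i.e. 2.3887 + 2.2816i and -2.3887 - 2.2816i


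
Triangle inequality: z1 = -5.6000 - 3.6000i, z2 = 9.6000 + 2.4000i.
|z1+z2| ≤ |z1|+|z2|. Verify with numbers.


|z1| = sqrt((-5.6)^2 + (-3.6)^2) = sqrt(44.32) = 6.6573
|z2| = sqrt(9.6^2 + 2.4^2) = sqrt(97.92) = 9.8955
z1+z2 = 4.0000 - 1.2000i
|z1+z2| = sqrt(17.44) = 4.1761
|z1|+|z2| = 6.6573 + 9.8955 = 16.5528

|z1+z2| = 4.1761 ≤ |z1|+|z2| = 16.5528 (verified)


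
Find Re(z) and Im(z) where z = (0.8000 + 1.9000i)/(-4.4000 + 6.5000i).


Multiply by conjugate: (0.8000 + 1.9000i)(-4.4000 - 6.5000i) / ((-4.4)^2 + 6.5^2)
Numerator real = 0.8*(-4.4) + 1.9*6.5 = 8.83
Numerator imag = 1.9*(-4.4) - 0.8*6.5 = -13.56
Denominator = 61.61
Re(z) = 8.83/61.61 = 0.1433
Im(z) = -13.56/61.61 = -0.2201

Re(z) = 0.1433, Im(z) = -0.2201


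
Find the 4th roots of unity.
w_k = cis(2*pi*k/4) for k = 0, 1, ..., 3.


The 4th roots of unity are cis(360k/4°) for k=0..3
Angle step = 360/4 = 90°
Primitive root: cis(90°)
Primitive root = 0 + 1.0000i

4 roots at angles: 0°, 90°, 180°, 270°


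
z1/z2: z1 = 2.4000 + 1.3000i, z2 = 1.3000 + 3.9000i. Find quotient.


Conjugate of z2 = 1.3000 - 3.9000i
Numerator: (2.4000 + 1.3000i)(1.3000 - 3.9000i) = 8.1900 - 7.6700i
Denominator: 1.3^2 + 3.9^2 = 16.9
Result = (8.1900 - 7.6700i)/16.9

0.4846 - 0.4538i


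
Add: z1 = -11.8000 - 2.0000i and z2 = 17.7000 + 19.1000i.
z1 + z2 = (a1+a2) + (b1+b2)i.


Real: -11.8 + 17.7 = 5.9
Imag: -2 + 19.1 = 17.1

5.9000 + 17.1000i


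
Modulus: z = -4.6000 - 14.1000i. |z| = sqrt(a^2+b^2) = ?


|z| = sqrt((-4.6)^2 + (-14.1)^2) = sqrt(21.16 + 198.81) = sqrt(219.97) = 14.8314

|z| = 14.8314


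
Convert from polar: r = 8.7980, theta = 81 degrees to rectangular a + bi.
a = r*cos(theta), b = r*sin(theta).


a = 8.7980*cos(81°) = 8.7980*0.15643 = 1.3763
b = 8.7980*sin(81°) = 8.7980*0.98769 = 8.6897

1.3763 + 8.6897i


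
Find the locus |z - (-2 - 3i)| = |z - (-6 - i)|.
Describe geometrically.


Equal distances means the locus is the perpendicular bisector of z1 and z2.
Midpoint = ((-2+(-6))/2, (-3+(-1))/2) = (-4.0000, -2.0000)

Perpendicular bisector through (-4.0000, -2.0000)


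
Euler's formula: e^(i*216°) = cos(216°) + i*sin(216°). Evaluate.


cos(216°) = -0.8090
sin(216°) = -0.5878

e^(i*216°) = -0.8090 - 0.5878i


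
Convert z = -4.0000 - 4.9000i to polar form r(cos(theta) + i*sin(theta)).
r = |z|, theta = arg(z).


r = sqrt(16+24.01) = sqrt(40.01) = 6.3253
theta = atan2(-4.9, -4) = -129.2257 degrees

r = 6.3253, theta = -129.2257 degrees


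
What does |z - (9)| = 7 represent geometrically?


|z - z0| = r is a circle with center z0 and radius r.
Center = (9, 0), radius = 7

Circle with center (9, 0) and radius 7


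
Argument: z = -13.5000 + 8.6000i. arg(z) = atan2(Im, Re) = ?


Re = -13.5, Im = 8.6
arg = atan2(8.6, -13.5) = 147.5014 degrees

arg(z) = 147.5014 degrees


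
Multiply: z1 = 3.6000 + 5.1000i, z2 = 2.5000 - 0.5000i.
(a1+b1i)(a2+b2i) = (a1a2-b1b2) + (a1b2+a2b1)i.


Real = 3.6*2.5 - 5.1*(-0.5) = 9 - (-2.55) = 11.55
Imag = 3.6*(-0.5) + 2.5*5.1 = -1.8 + 12.75 = 10.95

11.5500 + 10.9500i


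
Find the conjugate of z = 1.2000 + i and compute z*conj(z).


z_bar = 1.2000 - i
z*z_bar = 1.2^2 + 1^2 = 1.44 + 1 = 2.44

z_bar = 1.2000 - i, z*z_bar = 2.44


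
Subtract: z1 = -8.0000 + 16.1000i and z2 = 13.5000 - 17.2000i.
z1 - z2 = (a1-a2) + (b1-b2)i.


Real: -8 - 13.5 = -21.5
Imag: 16.1 + 17.2 = 33.3

-21.5000 + 33.3000i


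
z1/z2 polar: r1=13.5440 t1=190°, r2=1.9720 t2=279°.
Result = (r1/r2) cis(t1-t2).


r = 13.5440 / 1.9720 = 6.8682
theta = 190° - 279° = -89° = 271° (mod 360)

6.8682 cis(271°)


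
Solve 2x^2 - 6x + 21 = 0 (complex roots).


disc = (-6)^2 - 4*2*21 = 36 - 168 = -132
sqrt(|disc|) = sqrt(132) = 11.4891
Real part = 6/(2*2) = 1.5000
Imag part = 11.4891/(2*2) = 2.8723

1.5000 ± 2.8723i


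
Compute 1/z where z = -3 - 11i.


|z|^2 = 9+121 = 130
1/z = (-3 + 11i)/130

1/z = -0.0231 + 0.0846i


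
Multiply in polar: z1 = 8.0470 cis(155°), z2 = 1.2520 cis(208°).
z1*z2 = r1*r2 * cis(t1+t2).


r = 8.0470 * 1.2520 = 10.0748
theta = 155° + 208° = 363° = 3° (mod 360)

10.0748 cis(3°)


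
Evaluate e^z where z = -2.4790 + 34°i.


e^-2.4790 = 0.0838
cos(34°) = 0.829
sin(34°) = 0.5592
Real = 0.0838*0.829 = 0.0695
Imag = 0.0838*0.5592 = 0.0469

0.0695 + 0.0469i


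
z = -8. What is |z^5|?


|z| = sqrt(64+0) = sqrt(64) = 8
|z^5| = |z|^5 = 8^5 = 32768

|z^5| = 32768


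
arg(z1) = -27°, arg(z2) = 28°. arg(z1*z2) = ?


arg(z1*z2) = -27° + 28° = 1°
Normalized to (-180°, 180°]: 1°

1°


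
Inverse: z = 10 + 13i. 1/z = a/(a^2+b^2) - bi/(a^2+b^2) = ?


|z|^2 = 100+169 = 269
1/z = (10 - 13i)/269

1/z = 0.0372 - 0.0483i


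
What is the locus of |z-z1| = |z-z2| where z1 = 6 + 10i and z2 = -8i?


Equal distances means the locus is the perpendicular bisector of z1 and z2.
Midpoint = ((6+0)/2, (10+(-8))/2) = (3.0000, 1.0000)

Perpendicular bisector through (3.0000, 1.0000)


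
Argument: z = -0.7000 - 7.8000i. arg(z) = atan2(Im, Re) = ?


Re = -0.7, Im = -7.8
arg = atan2(-7.8, -0.7) = -95.1282 degrees

arg(z) = -95.1282 degrees


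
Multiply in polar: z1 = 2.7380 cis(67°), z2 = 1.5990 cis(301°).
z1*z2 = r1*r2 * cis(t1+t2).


r = 2.7380 * 1.5990 = 4.3781
theta = 67° + 301° = 368° = 8° (mod 360)

4.3781 cis(8°)


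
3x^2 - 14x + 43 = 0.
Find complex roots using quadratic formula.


disc = (-14)^2 - 4*3*43 = 196 - 516 = -320
sqrt(|disc|) = sqrt(320) = 17.8885
Real part = 14/(2*3) = 2.3333
Imag part = 17.8885/(2*3) = 2.9814

2.3333 ± 2.9814i


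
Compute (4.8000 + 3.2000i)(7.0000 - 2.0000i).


Real = 4.8*7 - 3.2*(-2) = 33.6 - (-6.4) = 40
Imag = 4.8*(-2) + 7*3.2 = -9.6 + 22.4 = 12.8

40.0000 + 12.8000i


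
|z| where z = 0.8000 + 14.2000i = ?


|z| = sqrt(0.8^2 + 14.2^2) = sqrt(0.64 + 201.64) = sqrt(202.28) = 14.2225

|z| = 14.2225


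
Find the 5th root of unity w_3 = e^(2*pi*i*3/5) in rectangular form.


Angle = 360*3/5 = 216°
a = cos(216°) = -0.8090
b = sin(216°) = -0.5878

-0.8090 - 0.5878i


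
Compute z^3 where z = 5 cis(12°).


r^3 = 5^3 = 125
n*theta = 3*12° = 36° = 36° (mod 360)
a = 125*cos(36°) = 101.1271
b = 125*sin(36°) = 73.4732

125 cis(36°) = 101.1271 + 73.4732i


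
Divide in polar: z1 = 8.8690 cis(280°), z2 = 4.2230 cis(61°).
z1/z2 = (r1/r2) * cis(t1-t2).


r = 8.8690 / 4.2230 = 2.1002
theta = 280° - 61° = 219° = 219° (mod 360)

2.1002 cis(219°)


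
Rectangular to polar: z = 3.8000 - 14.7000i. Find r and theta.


r = sqrt(14.44+216.09) = sqrt(230.53) = 15.1832
theta = atan2(-14.7, 3.8) = -75.5061 degrees

r = 15.1832, theta = -75.5061 degrees


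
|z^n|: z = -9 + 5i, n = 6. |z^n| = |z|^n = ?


|z| = sqrt(81+25) = sqrt(106) = 10.2956
|z^6| = |z|^6 = (sqrt(106))^6 = 106^3 = 1191016

|z^6| = 1191016


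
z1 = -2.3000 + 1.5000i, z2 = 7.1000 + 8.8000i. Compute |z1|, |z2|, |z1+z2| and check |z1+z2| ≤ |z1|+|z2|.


|z1| = sqrt((-2.3)^2 + 1.5^2) = sqrt(7.54) = 2.7459
|z2| = sqrt(7.1^2 + 8.8^2) = sqrt(127.85) = 11.3071
z1+z2 = 4.8000 + 10.3000i
|z1+z2| = sqrt(129.13) = 11.3635
|z1|+|z2| = 2.7459 + 11.3071 = 14.0530

|z1+z2| = 11.3635 ≤ |z1|+|z2| = 14.0530 (verified)


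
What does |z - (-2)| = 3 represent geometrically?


|z - z0| = r is a circle with center z0 and radius r.
Center = (-2, 0), radius = 3

Circle with center (-2, 0) and radius 3


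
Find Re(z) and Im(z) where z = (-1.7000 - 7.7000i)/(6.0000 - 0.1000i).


Multiply by conjugate: (-1.7000 - 7.7000i)(6.0000 + 0.1000i) / (6^2 + (-0.1)^2)
Numerator real = -1.7*6 - (7.7)*(-0.1) = -9.43
Numerator imag = -7.7*6 - (-1.7)*(-0.1) = -46.37
Denominator = 36.01
Re(z) = -9.43/36.01 = -0.2619
Im(z) = -46.37/36.01 = -1.2877

Re(z) = -0.2619, Im(z) = -1.2877


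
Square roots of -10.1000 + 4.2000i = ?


|z| = sqrt(102.01+17.64) = 10.9385
sqrt((|z|+a)/2) = sqrt((10.9385+(-10.1))/2) = sqrt(0.4192) = 0.6475
sqrt((|z|-a)/2) = sqrt((10.9385-(-10.1))/2) = sqrt(10.5192) = 3.2433

±(0.6475 + 3.2433i) i.e. 0.6475 + 3.2433i and -0.6475 - 3.2433i


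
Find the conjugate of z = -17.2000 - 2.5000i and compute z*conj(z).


z_bar = -17.2000 + 2.5000i
z*z_bar = (-17.2)^2 + (-2.5)^2 = 295.84 + 6.25 = 302.09

z_bar = -17.2000 + 2.5000i, z*z_bar = 302.09


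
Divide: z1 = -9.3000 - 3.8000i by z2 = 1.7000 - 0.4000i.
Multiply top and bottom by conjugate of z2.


Conjugate of z2 = 1.7000 + 0.4000i
Numerator: (-9.3000 - 3.8000i)(1.7000 + 0.4000i) = -14.2900 - 10.1800i
Denominator: 1.7^2 + (-0.4)^2 = 3.05
Result = (-14.2900 - 10.1800i)/3.05

-4.6852 - 3.3377i


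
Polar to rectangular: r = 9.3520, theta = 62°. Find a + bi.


a = 9.3520*cos(62°) = 9.3520*0.46947 = 4.3905
b = 9.3520*sin(62°) = 9.3520*0.88295 = 8.2573

4.3905 + 8.2573i


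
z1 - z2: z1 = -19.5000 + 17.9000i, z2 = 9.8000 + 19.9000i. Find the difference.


Real: -19.5 - 9.8 = -29.3
Imag: 17.9 - 19.9 = -2

-29.3000 - 2.0000i


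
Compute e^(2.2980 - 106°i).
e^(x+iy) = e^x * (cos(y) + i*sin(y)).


e^2.2980 = 9.95425
cos(-106°) = -0.27564
sin(-106°) = -0.96126
Real = 9.95425*(-0.27564) = -2.7438
Imag = 9.95425*(-0.96126) = -9.5686

-2.7438 - 9.5686i


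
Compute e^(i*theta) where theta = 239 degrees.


cos(239°) = -0.5150
sin(239°) = -0.8572

e^(i*239°) = -0.5150 - 0.8572i


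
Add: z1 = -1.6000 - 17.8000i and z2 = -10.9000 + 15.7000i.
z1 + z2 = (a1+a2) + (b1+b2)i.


Real: -1.6 - 10.9 = -12.5
Imag: -17.8 + 15.7 = -2.1

-12.5000 - 2.1000i


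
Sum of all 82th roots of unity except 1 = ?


With w = e^(2*pi*i/82), all 82 of the 82th roots of unity w^0 = 1, w, ..., w^(81) sum to 0: 1 + w + ... + w^(81) = (1 - w^82)/(1 - w) = 0 since w^82 = 1, w ≠ 1.
Removing the root 1: w + w^2 + ... + w^(81) = 0 - 1 = -1

Sum = -1


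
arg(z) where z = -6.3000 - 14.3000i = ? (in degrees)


Re = -6.3, Im = -14.3
arg = atan2(-14.3, -6.3) = -113.7763 degrees

arg(z) = -113.7763 degrees


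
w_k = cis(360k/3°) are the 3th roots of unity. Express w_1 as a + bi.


Angle = 360*1/3 = 120°
a = cos(120°) = -0.5000
b = sin(120°) = 0.8660

-0.5000 + 0.8660i


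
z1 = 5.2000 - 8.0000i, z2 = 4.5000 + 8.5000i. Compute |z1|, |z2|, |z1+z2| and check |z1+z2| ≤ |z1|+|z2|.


|z1| = sqrt(5.2^2 + (-8)^2) = sqrt(91.04) = 9.5415
|z2| = sqrt(4.5^2 + 8.5^2) = sqrt(92.5) = 9.6177
z1+z2 = 9.7000 + 0.5000i
|z1+z2| = sqrt(94.34) = 9.7129
|z1|+|z2| = 9.5415 + 9.6177 = 19.1592

|z1+z2| = 9.7129 ≤ |z1|+|z2| = 19.1592 (verified)


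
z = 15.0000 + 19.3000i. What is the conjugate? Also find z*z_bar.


z_bar = 15.0000 - 19.3000i
z*z_bar = 15^2 + 19.3^2 = 225 + 372.49 = 597.49

z_bar = 15.0000 - 19.3000i, z*z_bar = 597.49


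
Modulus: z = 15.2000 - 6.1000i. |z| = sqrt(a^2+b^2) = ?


|z| = sqrt(15.2^2 + (-6.1)^2) = sqrt(231.04 + 37.21) = sqrt(268.25) = 16.3783

|z| = 16.3783


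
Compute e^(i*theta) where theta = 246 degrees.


cos(246°) = -0.4067
sin(246°) = -0.9135

e^(i*246°) = -0.4067 - 0.9135i


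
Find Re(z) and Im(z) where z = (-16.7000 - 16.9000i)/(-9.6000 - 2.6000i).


Multiply by conjugate: (-16.7000 - 16.9000i)(-9.6000 + 2.6000i) / ((-9.6)^2 + (-2.6)^2)
Numerator real = -16.7*(-9.6) - (16.9)*(-2.6) = 204.26
Numerator imag = -16.9*(-9.6) - (-16.7)*(-2.6) = 118.82
Denominator = 98.92
Re(z) = 204.26/98.92 = 2.0649
Im(z) = 118.82/98.92 = 1.2012

Re(z) = 2.0649, Im(z) = 1.2012


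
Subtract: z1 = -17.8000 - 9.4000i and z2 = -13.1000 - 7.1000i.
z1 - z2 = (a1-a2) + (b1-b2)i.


Real: -17.8 + 13.1 = -4.7
Imag: -9.4 + 7.1 = -2.3

-4.7000 - 2.3000i


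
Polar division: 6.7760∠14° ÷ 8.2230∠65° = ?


r = 6.7760 / 8.2230 = 0.8240
theta = 14° - 65° = -51° = 309° (mod 360)

0.8240 cis(309°)


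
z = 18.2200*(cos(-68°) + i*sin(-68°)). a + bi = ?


a = 18.2200*cos(-68°) = 18.2200*0.374607 = 6.8253
b = 18.2200*sin(-68°) = 18.2200*(-0.927184) = -16.8933

6.8253 - 16.8933i


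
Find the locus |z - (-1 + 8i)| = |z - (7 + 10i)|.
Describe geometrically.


Equal distances means the locus is the perpendicular bisector of z1 and z2.
Midpoint = ((-1+7)/2, (8+10)/2) = (3.0000, 9.0000)

Perpendicular bisector through (3.0000, 9.0000)


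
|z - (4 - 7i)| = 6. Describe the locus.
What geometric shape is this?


|z - z0| = r is a circle with center z0 and radius r.
Center = (4, -7), radius = 6

Circle with center (4, -7) and radius 6


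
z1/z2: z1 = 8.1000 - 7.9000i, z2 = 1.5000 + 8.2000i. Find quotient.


Conjugate of z2 = 1.5000 - 8.2000i
Numerator: (8.1000 - 7.9000i)(1.5000 - 8.2000i) = -52.6300 - 78.2700i
Denominator: 1.5^2 + 8.2^2 = 69.49
Result = (-52.6300 - 78.2700i)/69.49

-0.7574 - 1.1263i


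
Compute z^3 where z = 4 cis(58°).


r^3 = 4^3 = 64
n*theta = 3*58° = 174° = 174° (mod 360)
a = 64*cos(174°) = -63.6494
b = 64*sin(174°) = 6.6898

64 cis(174°) = -63.6494 + 6.6898i


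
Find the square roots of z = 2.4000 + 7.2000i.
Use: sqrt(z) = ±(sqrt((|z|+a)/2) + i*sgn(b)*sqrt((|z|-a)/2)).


|z| = sqrt(5.76+51.84) = 7.5895
sqrt((|z|+a)/2) = sqrt((7.5895+2.4)/2) = sqrt(4.9947) = 2.2349
sqrt((|z|-a)/2) = sqrt((7.5895-2.4)/2) = sqrt(2.5947) = 1.6108

±(2.2349 + 1.6108i) i.e. 2.2349 + 1.6108i and -2.2349 - 1.6108i


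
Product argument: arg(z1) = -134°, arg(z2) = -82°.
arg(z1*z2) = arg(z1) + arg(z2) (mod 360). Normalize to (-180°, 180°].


arg(z1*z2) = -134° - 82° = -216°
Normalized to (-180°, 180°]: 144°

144°


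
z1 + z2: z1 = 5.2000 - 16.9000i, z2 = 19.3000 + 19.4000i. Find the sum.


Real: 5.2 + 19.3 = 24.5
Imag: -16.9 + 19.4 = 2.5

24.5000 + 2.5000i


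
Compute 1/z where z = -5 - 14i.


|z|^2 = 25+196 = 221
1/z = (-5 + 14i)/221

1/z = -0.0226 + 0.0633i


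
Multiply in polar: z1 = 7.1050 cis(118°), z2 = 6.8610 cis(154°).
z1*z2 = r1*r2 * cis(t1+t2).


r = 7.1050 * 6.8610 = 48.7474
theta = 118° + 154° = 272° = 272° (mod 360)

48.7474 cis(272°)


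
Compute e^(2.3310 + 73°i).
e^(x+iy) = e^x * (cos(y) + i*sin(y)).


e^2.3310 = 10.2882
cos(73°) = 0.29237
sin(73°) = 0.956305
Real = 10.2882*0.29237 = 3.0080
Imag = 10.2882*0.956305 = 9.8387

3.0080 + 9.8387i


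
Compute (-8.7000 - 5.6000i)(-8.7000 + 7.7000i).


Real = -8.7*(-8.7) - (-5.6)*7.7 = 75.69 - (-43.12) = 118.81
Imag = -8.7*7.7 - (8.7)*(-5.6) = -66.99 + 48.72 = -18.27

118.8100 - 18.2700i


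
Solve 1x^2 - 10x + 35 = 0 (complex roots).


disc = (-10)^2 - 4*1*35 = 100 - 140 = -40
sqrt(|disc|) = sqrt(40) = 6.3246
Real part = 10/(2*1) = 5.0000
Imag part = 6.3246/(2*1) = 3.1623

5.0000 ± 3.1623i


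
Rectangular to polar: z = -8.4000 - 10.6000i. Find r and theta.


r = sqrt(70.56+112.36) = sqrt(182.92) = 13.5248
theta = atan2(-10.6, -8.4) = -128.3952 degrees

r = 13.5248, theta = -128.3952 degrees


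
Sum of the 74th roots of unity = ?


The sum of all 74th roots of unity is 0.
Geometric series: (1 - w^74)/(1 - w) = (1-1)/(1-w) = 0 since w^74 = 1, w ≠ 1.
Alternatively: coefficient of z^73 in z^74 - 1 is 0.

0


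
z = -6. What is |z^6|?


|z| = sqrt(36+0) = sqrt(36) = 6
|z^6| = |z|^6 = 6^6 = 46656

|z^6| = 46656


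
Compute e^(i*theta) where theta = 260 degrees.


cos(260°) = -0.1736
sin(260°) = -0.9848

e^(i*260°) = -0.1736 - 0.9848i


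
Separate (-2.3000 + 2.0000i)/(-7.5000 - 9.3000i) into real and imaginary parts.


Multiply by conjugate: (-2.3000 + 2.0000i)(-7.5000 + 9.3000i) / ((-7.5)^2 + (-9.3)^2)
Numerator real = -2.3*(-7.5) + 2*(-9.3) = -1.35
Numerator imag = 2*(-7.5) - (-2.3)*(-9.3) = -36.39
Denominator = 142.74
Re(z) = -1.35/142.74 = -0.0095
Im(z) = -36.39/142.74 = -0.2549

Re(z) = -0.0095, Im(z) = -0.2549


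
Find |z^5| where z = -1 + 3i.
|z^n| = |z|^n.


|z| = sqrt(1+9) = sqrt(10) = 3.1623
|z^5| = |z|^5 = (sqrt(10))^5 = 10^2 * sqrt(10) = 100*sqrt(10)

|z^5| = 100*sqrt(10) ≈ 316.2278


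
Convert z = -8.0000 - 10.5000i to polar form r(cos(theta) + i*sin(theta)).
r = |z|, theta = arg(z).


r = sqrt(64+110.25) = sqrt(174.25) = 13.2004
theta = atan2(-10.5, -8) = -127.3039 degrees

r = 13.2004, theta = -127.3039 degrees


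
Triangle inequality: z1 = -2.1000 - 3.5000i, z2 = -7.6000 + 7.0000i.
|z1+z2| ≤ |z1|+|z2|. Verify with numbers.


|z1| = sqrt((-2.1)^2 + (-3.5)^2) = sqrt(16.66) = 4.0817
|z2| = sqrt((-7.6)^2 + 7^2) = sqrt(106.76) = 10.3325
z1+z2 = -9.7000 + 3.5000i
|z1+z2| = sqrt(106.34) = 10.3121
|z1|+|z2| = 4.0817 + 10.3325 = 14.4142

|z1+z2| = 10.3121 ≤ |z1|+|z2| = 14.4142 (verified)


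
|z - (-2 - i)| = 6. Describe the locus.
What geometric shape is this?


|z - z0| = r is a circle with center z0 and radius r.
Center = (-2, -1), radius = 6

Circle with center (-2, -1) and radius 6


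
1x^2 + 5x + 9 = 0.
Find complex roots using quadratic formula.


disc = 5^2 - 4*1*9 = 25 - 36 = -11
sqrt(|disc|) = sqrt(11) = 3.3166
Real part = -5/(2*1) = -2.5000
Imag part = 3.3166/(2*1) = 1.6583

-2.5000 ± 1.6583i


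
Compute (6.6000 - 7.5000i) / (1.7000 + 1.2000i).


Conjugate of z2 = 1.7000 - 1.2000i
Numerator: (6.6000 - 7.5000i)(1.7000 - 1.2000i) = 2.2200 - 20.6700i
Denominator: 1.7^2 + 1.2^2 = 4.33
Result = (2.2200 - 20.6700i)/4.33

0.5127 - 4.7737i


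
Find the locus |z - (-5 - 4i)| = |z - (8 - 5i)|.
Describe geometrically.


Equal distances means the locus is the perpendicular bisector of z1 and z2.
Midpoint = ((-5+8)/2, (-4+(-5))/2) = (1.5000, -4.5000)

Perpendicular bisector through (1.5000, -4.5000)


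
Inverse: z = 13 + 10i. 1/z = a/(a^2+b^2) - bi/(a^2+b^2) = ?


|z|^2 = 169+100 = 269
1/z = (13 - 10i)/269

1/z = 0.0483 - 0.0372i


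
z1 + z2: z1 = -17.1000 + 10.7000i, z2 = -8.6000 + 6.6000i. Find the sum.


Real: -17.1 - 8.6 = -25.7
Imag: 10.7 + 6.6 = 17.3

-25.7000 + 17.3000i


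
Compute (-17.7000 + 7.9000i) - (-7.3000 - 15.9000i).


Real: -17.7 + 7.3 = -10.4
Imag: 7.9 + 15.9 = 23.8

-10.4000 + 23.8000i


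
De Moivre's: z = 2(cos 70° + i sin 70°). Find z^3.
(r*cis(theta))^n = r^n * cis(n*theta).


r^3 = 2^3 = 8
n*theta = 3*70° = 210° = 210° (mod 360)
a = 8*cos(210°) = -6.9282
b = 8*sin(210°) = -4.0000

8 cis(210°) = -6.9282 - 4.0000i


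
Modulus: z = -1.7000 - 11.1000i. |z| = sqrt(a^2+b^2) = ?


|z| = sqrt((-1.7)^2 + (-11.1)^2) = sqrt(2.89 + 123.21) = sqrt(126.1) = 11.2294

|z| = 11.2294


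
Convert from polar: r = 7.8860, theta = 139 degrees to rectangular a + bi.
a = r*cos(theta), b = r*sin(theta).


a = 7.8860*cos(139°) = 7.8860*(-0.7547) = -5.9516
b = 7.8860*sin(139°) = 7.8860*0.65606 = 5.1737

-5.9516 + 5.1737i


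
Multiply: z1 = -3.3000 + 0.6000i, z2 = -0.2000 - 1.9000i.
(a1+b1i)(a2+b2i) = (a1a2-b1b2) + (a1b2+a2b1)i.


Real = -3.3*(-0.2) - 0.6*(-1.9) = 0.66 - (-1.14) = 1.8
Imag = -3.3*(-1.9) - (0.2)*0.6 = 6.27 - (0.12) = 6.15

1.8000 + 6.1500i


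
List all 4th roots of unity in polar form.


The 4th roots of unity are cis(360k/4°) for k=0..3
Angle step = 360/4 = 90°
Primitive root: cis(90°)
Primitive root = 0 + 1.0000i

4 roots at angles: 0°, 90°, 180°, 270°


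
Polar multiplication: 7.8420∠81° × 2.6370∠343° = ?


r = 7.8420 * 2.6370 = 20.6794
theta = 81° + 343° = 424° = 64° (mod 360)

20.6794 cis(64°)


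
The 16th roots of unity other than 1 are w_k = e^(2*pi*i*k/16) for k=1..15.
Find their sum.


With w = e^(2*pi*i/16), all 16 of the 16th roots of unity w^0 = 1, w, ..., w^(15) sum to 0: 1 + w + ... + w^(15) = (1 - w^16)/(1 - w) = 0 since w^16 = 1, w ≠ 1.
Removing the root 1: w + w^2 + ... + w^(15) = 0 - 1 = -1

Sum = -1
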